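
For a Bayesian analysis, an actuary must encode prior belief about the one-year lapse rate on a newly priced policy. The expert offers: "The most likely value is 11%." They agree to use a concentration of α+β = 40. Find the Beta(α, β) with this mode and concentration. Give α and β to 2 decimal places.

For α,β > 1 the Beta mode is (α−1)/(α+β−2). With α+β = 40, the mode is (α−1)/38.
Set (α−1)/38 = 0.11 → α = 1 + 0.11·38 = 5.18.
β = 40 − α = 34.82.

α = 5.18, β = 34.82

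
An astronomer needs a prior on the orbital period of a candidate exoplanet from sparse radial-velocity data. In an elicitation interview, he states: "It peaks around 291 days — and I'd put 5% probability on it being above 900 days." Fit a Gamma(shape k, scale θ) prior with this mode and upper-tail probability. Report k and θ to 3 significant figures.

k ≈ 3.07, θ ≈ 141

Gamma(k,θ) with k>1 has mode (k−1)θ, so θ = 291/(k−1).
Need P(X < 900) = 0.95 with θ tied to k this way. Start at k = 2, θ = 291: P(X<900) ≈ 0.814.
Too low — raise k to concentrate. Iterating converges to k ≈ 3.07.
Then θ = 291/(3.07−1) ≈ 141.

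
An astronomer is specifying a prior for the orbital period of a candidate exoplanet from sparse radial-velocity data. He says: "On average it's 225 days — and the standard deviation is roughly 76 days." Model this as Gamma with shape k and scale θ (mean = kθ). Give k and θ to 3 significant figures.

For Gamma(k, scale θ): mean = kθ, variance = kθ², so CV = 1/√k.
CV = SD/mean = 76/225 = 0.3378, hence k = 1/CV² = 8.76.
Then θ = mean/k = 225/8.76 = 25.7.

k ≈ 8.76, θ ≈ 25.7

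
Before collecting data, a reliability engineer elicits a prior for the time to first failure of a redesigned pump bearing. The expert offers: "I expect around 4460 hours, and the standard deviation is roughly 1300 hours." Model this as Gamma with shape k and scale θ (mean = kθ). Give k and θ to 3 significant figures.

For Gamma(k, scale θ): mean = kθ, variance = kθ², so CV = 1/√k.
CV = SD/mean = 1300/4460 = 0.2915, hence k = 1/CV² = 11.8.
Then θ = mean/k = 4460/11.8 = 379.

k ≈ 11.8, θ ≈ 379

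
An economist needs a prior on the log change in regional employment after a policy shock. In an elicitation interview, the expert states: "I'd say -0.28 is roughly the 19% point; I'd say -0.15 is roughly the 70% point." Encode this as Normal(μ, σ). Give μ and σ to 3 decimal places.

μ = -0.199, σ = 0.093

For Normal(μ,σ), the p-quantile is μ + z_p·σ. Here z_{0.19} = -0.8779, z_{0.7} = 0.5244.
So -0.28 = μ − 0.8779σ and -0.15 = μ + 0.5244σ.
Subtracting: σ = (-0.15 − -0.28)/(0.5244 − (-0.8779)) = 0.093.
Then μ = -0.28 − (-0.8779)·0.093 = -0.199.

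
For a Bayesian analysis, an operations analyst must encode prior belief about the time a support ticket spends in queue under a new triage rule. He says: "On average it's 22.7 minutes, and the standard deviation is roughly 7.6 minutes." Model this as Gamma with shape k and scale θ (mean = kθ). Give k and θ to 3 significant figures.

k ≈ 8.92, θ ≈ 2.54

For Gamma(k, scale θ): mean = kθ, variance = kθ², so CV = 1/√k.
CV = SD/mean = 7.6/22.7 = 0.3348, hence k = 1/CV² = 8.92.
Then θ = mean/k = 22.7/8.92 = 2.54.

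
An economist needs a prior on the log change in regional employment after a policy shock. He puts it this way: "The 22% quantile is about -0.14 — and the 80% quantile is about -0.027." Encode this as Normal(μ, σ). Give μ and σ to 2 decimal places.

For Normal(μ,σ), the p-quantile is μ + z_p·σ. Here z_{0.22} = -0.7722, z_{0.8} = 0.8416.
So -0.14 = μ − 0.7722σ and -0.027 = μ + 0.8416σ.
Subtracting: σ = (-0.027 − -0.14)/(0.8416 − (-0.7722)) = 0.07.
Then μ = -0.14 − (-0.7722)·0.07 = -0.09.

μ = -0.09, σ = 0.07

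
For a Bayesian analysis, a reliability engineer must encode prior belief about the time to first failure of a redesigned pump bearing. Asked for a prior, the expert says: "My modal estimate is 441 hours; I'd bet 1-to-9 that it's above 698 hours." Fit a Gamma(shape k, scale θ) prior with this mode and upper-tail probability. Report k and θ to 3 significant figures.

Gamma(k,θ) with k>1 has mode (k−1)θ, so θ = 441/(k−1).
Need P(X < 698) = 0.9 with θ tied to k this way. Start at k = 2, θ = 441: P(X<698) ≈ 0.469.
Too low — raise k to concentrate. Iterating converges to k ≈ 9.9.
Then θ = 441/(9.9−1) ≈ 49.6.

k ≈ 9.9, θ ≈ 49.6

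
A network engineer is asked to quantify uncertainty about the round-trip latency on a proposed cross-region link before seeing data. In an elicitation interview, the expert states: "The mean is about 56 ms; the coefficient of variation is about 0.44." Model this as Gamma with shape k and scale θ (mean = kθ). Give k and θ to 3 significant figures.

For Gamma(k, scale θ): mean = kθ, variance = kθ², so CV = 1/√k.
CV = 0.44, hence k = 1/CV² = 5.17.
Then θ = mean/k = 56/5.17 = 10.8.

k ≈ 5.17, θ ≈ 10.8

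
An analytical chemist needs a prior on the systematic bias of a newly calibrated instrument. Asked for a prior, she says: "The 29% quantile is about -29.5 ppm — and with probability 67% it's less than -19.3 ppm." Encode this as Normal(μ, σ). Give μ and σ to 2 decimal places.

For Normal(μ,σ), the p-quantile is μ + z_p·σ. Here z_{0.29} = -0.5534, z_{0.67} = 0.4399.
So -29.5 = μ − 0.5534σ and -19.3 = μ + 0.4399σ.
Subtracting: σ = (-19.3 − -29.5)/(0.4399 − (-0.5534)) = 10.27.
Then μ = -29.5 − (-0.5534)·10.27 = -23.82.

μ = -23.82, σ = 10.27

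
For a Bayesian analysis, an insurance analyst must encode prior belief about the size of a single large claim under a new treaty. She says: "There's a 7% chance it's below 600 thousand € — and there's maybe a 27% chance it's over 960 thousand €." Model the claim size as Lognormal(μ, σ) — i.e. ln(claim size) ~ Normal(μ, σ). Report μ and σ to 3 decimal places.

μ ≈ 6.729, σ ≈ 0.225

If T ~ Lognormal(μ,σ) then ln T ~ Normal(μ,σ), so the p-quantile of ln T is μ + z_p·σ.
ln(600) = 6.397 and ln(960) = 6.867; z_{0.07} = -1.476, z_{0.73} = 0.6128.
σ = (6.867 − 6.397)/(0.6128 − (-1.476)) = 0.225.
μ = 6.397 − (-1.476)·0.225 = 6.729.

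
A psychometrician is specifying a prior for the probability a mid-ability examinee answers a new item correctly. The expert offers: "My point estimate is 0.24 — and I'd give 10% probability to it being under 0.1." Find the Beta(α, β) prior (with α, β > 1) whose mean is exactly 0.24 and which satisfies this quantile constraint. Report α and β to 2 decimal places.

α ≈ 3.00, β ≈ 9.50

With mean 0.24 fixed, write α = 0.24s, β = 0.76s where s = α+β.
Need P(θ < 0.1) = 0.1 under Beta(0.24s, 0.76s). Normal approximation: (q−m)/√(m(1−m)/s) ≈ z_{0.1} = -1.28, so s ≈ 0.24·0.76·(-1.28)²/(0.1−0.24)² = 15.3.
At s = 15.3: P(θ<0.1) ≈ 0.074. Adjusting to match 0.1 gives s ≈ 12.50.
So α = 0.24·12.50 ≈ 3.00, β = 0.76·12.50 ≈ 9.50.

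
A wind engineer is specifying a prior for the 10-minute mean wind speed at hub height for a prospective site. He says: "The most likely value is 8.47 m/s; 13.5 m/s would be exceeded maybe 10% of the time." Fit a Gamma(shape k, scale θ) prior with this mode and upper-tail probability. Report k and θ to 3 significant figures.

k ≈ 9.64, θ ≈ 0.98

Gamma(k,θ) with k>1 has mode (k−1)θ, so θ = 8.47/(k−1).
Need P(X < 13.5) = 0.9 with θ tied to k this way. Start at k = 2, θ = 8.47: P(X<13.5) ≈ 0.473.
Too low — raise k to concentrate. Iterating converges to k ≈ 9.64.
Then θ = 8.47/(9.64−1) ≈ 0.98.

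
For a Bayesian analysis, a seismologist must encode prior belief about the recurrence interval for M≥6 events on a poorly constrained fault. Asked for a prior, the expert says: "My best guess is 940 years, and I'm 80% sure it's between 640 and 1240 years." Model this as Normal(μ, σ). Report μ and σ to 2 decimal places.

μ = 940.00, σ = 234.09

A symmetric 80% interval runs μ ± z·σ with z = 1.282.
Half-width = 300, so σ = 300/1.282 = 234.09.
μ is the stated best guess, 940.00.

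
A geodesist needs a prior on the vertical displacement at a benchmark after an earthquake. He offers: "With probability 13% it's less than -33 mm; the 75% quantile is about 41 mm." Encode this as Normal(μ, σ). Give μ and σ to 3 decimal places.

μ = 13.285, σ = 41.091

The p-quantile of Normal(μ,σ) is μ + z_p·σ, with z_{0.13} = -1.126 and z_{0.75} = 0.6745.
Eliminate σ: μ = (z₂·x₁ − z₁·x₂)/(z₂ − z₁) = (0.6745·-33 − (-1.126)·41)/1.801 = 13.285.
Then σ = (x₂ − x₁)/(z₂ − z₁) = (41 − -33)/1.801 = 41.091.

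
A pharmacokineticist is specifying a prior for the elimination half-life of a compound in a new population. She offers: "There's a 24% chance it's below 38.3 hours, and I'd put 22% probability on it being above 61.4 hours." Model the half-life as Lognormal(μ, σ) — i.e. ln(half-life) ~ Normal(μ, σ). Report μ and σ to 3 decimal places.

μ ≈ 3.871, σ ≈ 0.319

If T ~ Lognormal(μ,σ) then ln T ~ Normal(μ,σ), so the p-quantile of ln T is μ + z_p·σ.
ln(38.3) = 3.645 and ln(61.4) = 4.117; z_{0.24} = -0.7063, z_{0.78} = 0.7722.
σ = (4.117 − 3.645)/(0.7722 − (-0.7063)) = 0.319.
μ = 3.645 − (-0.7063)·0.319 = 3.871.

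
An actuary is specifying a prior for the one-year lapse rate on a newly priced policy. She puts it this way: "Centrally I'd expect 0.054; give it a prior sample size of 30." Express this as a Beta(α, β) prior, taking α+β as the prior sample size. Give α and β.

Under the effective-sample-size interpretation, Beta(α, β) has prior mean α/(α+β) and prior sample size α+β.
So α+β = 30 and α/(α+β) = 0.054, giving α = 0.054·30 = 1.62 and β = 30 − 1.62 = 28.38.

α = 1.62, β = 28.38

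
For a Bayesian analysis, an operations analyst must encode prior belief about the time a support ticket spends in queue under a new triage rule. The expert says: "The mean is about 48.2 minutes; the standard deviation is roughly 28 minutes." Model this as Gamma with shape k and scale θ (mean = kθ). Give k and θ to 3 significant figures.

For Gamma(k, scale θ): mean = kθ, variance = kθ², so CV = 1/√k.
CV = SD/mean = 28/48.2 = 0.5809, hence k = 1/CV² = 2.96.
Then θ = mean/k = 48.2/2.96 = 16.3.

k ≈ 2.96, θ ≈ 16.3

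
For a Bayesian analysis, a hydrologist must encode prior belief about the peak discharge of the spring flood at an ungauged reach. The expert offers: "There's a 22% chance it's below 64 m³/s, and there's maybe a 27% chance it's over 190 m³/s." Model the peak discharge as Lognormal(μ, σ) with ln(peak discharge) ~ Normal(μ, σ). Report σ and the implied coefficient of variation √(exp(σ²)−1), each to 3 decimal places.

σ ≈ 0.786, CV ≈ 0.924

If T ~ Lognormal(μ,σ) then ln T ~ Normal(μ,σ), so the p-quantile of ln T is μ + z_p·σ.
ln(64) = 4.159 and ln(190) = 5.247; z_{0.22} = -0.7722, z_{0.73} = 0.6128.
σ = (5.247 − 4.159)/(0.6128 − (-0.7722)) = 0.786.
μ = 4.159 − (-0.7722)·0.786 = 4.766.
CV = √(exp(σ²)−1) = √(exp(0.6173)−1) = 0.924.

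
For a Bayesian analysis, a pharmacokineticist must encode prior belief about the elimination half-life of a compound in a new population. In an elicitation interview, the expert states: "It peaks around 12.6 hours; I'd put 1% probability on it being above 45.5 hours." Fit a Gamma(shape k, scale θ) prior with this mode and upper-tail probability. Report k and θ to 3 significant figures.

Gamma(k,θ) with k>1 has mode (k−1)θ, so θ = 12.6/(k−1).
Need P(X < 45.5) = 0.99 with θ tied to k this way. Start at k = 2, θ = 12.6: P(X<45.5) ≈ 0.875.
Too low — raise k to concentrate. Iterating converges to k ≈ 3.61.
Then θ = 12.6/(3.61−1) ≈ 4.83.

k ≈ 3.61, θ ≈ 4.83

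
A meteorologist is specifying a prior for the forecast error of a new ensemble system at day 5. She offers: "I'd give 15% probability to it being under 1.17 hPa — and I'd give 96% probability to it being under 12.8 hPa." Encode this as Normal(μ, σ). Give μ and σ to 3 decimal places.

The p-quantile of Normal(μ,σ) is μ + z_p·σ, with z_{0.15} = -1.036 and z_{0.96} = 1.751.
Eliminate σ: μ = (z₂·x₁ − z₁·x₂)/(z₂ − z₁) = (1.751·1.17 − (-1.036)·12.8)/2.787 = 5.495.
Then σ = (x₂ − x₁)/(z₂ − z₁) = (12.8 − 1.17)/2.787 = 4.173.

μ = 5.495, σ = 4.173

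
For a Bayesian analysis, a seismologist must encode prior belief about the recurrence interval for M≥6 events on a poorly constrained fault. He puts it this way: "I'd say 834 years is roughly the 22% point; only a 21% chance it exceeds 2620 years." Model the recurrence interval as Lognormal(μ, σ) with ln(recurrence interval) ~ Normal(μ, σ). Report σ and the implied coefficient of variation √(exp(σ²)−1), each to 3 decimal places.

σ ≈ 0.725, CV ≈ 0.832

If T ~ Lognormal(μ,σ) then ln T ~ Normal(μ,σ), so the p-quantile of ln T is μ + z_p·σ.
ln(834) = 6.726 and ln(2620) = 7.871; z_{0.22} = -0.7722, z_{0.79} = 0.8064.
σ = (7.871 − 6.726)/(0.8064 − (-0.7722)) = 0.725.
μ = 6.726 − (-0.7722)·0.725 = 7.286.
CV = √(exp(σ²)−1) = √(exp(0.5258)−1) = 0.832.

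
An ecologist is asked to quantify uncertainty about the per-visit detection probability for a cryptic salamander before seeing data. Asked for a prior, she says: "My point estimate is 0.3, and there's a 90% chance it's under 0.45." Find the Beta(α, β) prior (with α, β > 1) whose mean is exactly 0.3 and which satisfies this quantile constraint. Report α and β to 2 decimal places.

α ≈ 4.80, β ≈ 11.20

With mean 0.3 fixed, write α = 0.3s, β = 0.7s where s = α+β.
Need P(θ < 0.45) = 0.9 under Beta(0.3s, 0.7s). Normal approximation: (q−m)/√(m(1−m)/s) ≈ z_{0.9} = 1.28, so s ≈ 0.3·0.7·(1.28)²/(0.45−0.3)² = 15.3.
At s = 15.3: P(θ<0.45) ≈ 0.896. Adjusting to match 0.9 gives s ≈ 16.01.
So α = 0.3·16.01 ≈ 4.80, β = 0.7·16.01 ≈ 11.20.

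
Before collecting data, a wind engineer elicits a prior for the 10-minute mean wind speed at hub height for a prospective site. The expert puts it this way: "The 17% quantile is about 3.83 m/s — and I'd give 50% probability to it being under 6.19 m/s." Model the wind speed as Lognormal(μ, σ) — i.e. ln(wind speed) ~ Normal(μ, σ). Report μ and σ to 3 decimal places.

If T ~ Lognormal(μ,σ) then ln T ~ Normal(μ,σ), so the p-quantile of ln T is μ + z_p·σ.
ln(3.83) = 1.343 and ln(6.19) = 1.823; z_{0.17} = -0.9542, z_{0.5} = 0.
σ = (1.823 − 1.343)/(0 − (-0.9542)) = 0.503.
μ = 1.343 − (-0.9542)·0.503 = 1.823.

μ ≈ 1.823, σ ≈ 0.503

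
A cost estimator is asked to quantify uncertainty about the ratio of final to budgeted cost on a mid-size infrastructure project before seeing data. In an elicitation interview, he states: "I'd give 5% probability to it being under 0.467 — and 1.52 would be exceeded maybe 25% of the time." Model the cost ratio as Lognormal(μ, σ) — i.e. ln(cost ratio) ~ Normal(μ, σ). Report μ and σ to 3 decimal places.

If T ~ Lognormal(μ,σ) then ln T ~ Normal(μ,σ), so the p-quantile of ln T is μ + z_p·σ.
ln(0.467) = -0.7614 and ln(1.52) = 0.4187; z_{0.05} = -1.645, z_{0.75} = 0.6745.
σ = (0.4187 − -0.7614)/(0.6745 − (-1.645)) = 0.509.
μ = -0.7614 − (-1.645)·0.509 = 0.076.

μ ≈ 0.076, σ ≈ 0.509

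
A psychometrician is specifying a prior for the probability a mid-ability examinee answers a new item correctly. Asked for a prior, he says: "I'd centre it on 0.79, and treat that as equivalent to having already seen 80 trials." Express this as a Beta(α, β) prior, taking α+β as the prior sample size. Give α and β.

α = 63.2, β = 16.8

Under the effective-sample-size interpretation, Beta(α, β) has prior mean α/(α+β) and prior sample size α+β.
So α+β = 80 and α/(α+β) = 0.79, giving α = 0.79·80 = 63.2 and β = 80 − 63.2 = 16.8.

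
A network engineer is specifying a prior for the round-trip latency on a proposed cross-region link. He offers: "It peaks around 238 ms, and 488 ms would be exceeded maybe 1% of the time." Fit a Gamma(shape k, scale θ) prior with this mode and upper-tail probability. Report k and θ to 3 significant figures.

k ≈ 10.5, θ ≈ 25.1

Gamma(k,θ) with k>1 has mode (k−1)θ, so θ = 238/(k−1).
Need P(X < 488) = 0.99 with θ tied to k this way. Start at k = 2, θ = 238: P(X<488) ≈ 0.607.
Too low — raise k to concentrate. Iterating converges to k ≈ 10.5.
Then θ = 238/(10.5−1) ≈ 25.1.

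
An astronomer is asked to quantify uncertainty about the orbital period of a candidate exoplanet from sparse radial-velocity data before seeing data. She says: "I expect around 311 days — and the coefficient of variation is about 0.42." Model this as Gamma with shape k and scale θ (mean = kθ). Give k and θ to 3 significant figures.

For Gamma(k, scale θ): mean = kθ, variance = kθ², so CV = 1/√k.
CV = 0.42, hence k = 1/CV² = 5.67.
Then θ = mean/k = 311/5.67 = 54.9.

k ≈ 5.67, θ ≈ 54.9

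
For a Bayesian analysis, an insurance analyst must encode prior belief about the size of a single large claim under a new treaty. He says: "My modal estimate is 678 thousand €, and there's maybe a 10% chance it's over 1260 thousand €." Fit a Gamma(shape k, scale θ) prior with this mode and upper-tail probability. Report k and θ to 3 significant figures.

k ≈ 5.97, θ ≈ 136

Gamma(k,θ) with k>1 has mode (k−1)θ, so θ = 678/(k−1).
Need P(X < 1260) = 0.9 with θ tied to k this way. Start at k = 2, θ = 678: P(X<1260) ≈ 0.554.
Too low — raise k to concentrate. Iterating converges to k ≈ 5.97.
Then θ = 678/(5.97−1) ≈ 136.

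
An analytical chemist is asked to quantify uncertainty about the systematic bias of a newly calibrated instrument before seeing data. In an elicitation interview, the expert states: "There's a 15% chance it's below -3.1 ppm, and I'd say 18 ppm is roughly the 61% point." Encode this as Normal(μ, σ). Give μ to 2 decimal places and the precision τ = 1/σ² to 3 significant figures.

μ = 13.52, τ = 0.00389

For Normal(μ,σ), the p-quantile is μ + z_p·σ. Here z_{0.15} = -1.036, z_{0.61} = 0.2793.
So -3.1 = μ − 1.036σ and 18 = μ + 0.2793σ.
Subtracting: σ = (18 − -3.1)/(0.2793 − (-1.036)) = 16.04.
Then μ = -3.1 − (-1.036)·16.04 = 13.52.
Precision τ = 1/σ² = 1/16.04² = 0.00389.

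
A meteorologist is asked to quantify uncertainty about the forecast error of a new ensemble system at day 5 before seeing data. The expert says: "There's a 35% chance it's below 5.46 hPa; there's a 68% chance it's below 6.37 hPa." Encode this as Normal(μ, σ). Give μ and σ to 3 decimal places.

μ = 5.871, σ = 1.067

The p-quantile of Normal(μ,σ) is μ + z_p·σ, with z_{0.35} = -0.3853 and z_{0.68} = 0.4677.
Eliminate σ: μ = (z₂·x₁ − z₁·x₂)/(z₂ − z₁) = (0.4677·5.46 − (-0.3853)·6.37)/0.853 = 5.871.
Then σ = (x₂ − x₁)/(z₂ − z₁) = (6.37 − 5.46)/0.853 = 1.067.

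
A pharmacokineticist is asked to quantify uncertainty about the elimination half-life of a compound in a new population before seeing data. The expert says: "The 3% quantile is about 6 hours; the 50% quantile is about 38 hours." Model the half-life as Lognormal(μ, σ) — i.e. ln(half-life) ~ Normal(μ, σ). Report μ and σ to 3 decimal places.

If T ~ Lognormal(μ,σ) then ln T ~ Normal(μ,σ), so the p-quantile of ln T is μ + z_p·σ.
ln(6) = 1.792 and ln(38) = 3.638; z_{0.03} = -1.881, z_{0.5} = 0.
σ = (3.638 − 1.792)/(0 − (-1.881)) = 0.981.
μ = 1.792 − (-1.881)·0.981 = 3.638.

μ ≈ 3.638, σ ≈ 0.981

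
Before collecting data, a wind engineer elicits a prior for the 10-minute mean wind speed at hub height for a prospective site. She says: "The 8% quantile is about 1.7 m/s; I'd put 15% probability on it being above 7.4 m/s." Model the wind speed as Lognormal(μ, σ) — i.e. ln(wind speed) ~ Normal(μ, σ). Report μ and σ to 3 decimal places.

If T ~ Lognormal(μ,σ) then ln T ~ Normal(μ,σ), so the p-quantile of ln T is μ + z_p·σ.
ln(1.7) = 0.5306 and ln(7.4) = 2.001; z_{0.08} = -1.405, z_{0.85} = 1.036.
σ = (2.001 − 0.5306)/(1.036 − (-1.405)) = 0.602.
μ = 0.5306 − (-1.405)·0.602 = 1.377.

μ ≈ 1.377, σ ≈ 0.602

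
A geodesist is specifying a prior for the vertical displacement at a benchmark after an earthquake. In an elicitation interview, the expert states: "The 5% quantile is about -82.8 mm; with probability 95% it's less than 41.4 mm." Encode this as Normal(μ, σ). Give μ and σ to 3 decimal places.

For Normal(μ,σ), the p-quantile is μ + z_p·σ. Here z_{0.05} = -1.645, z_{0.95} = 1.645.
So -82.8 = μ − 1.645σ and 41.4 = μ + 1.645σ.
Subtracting: σ = (41.4 − -82.8)/(1.645 − (-1.645)) = 37.754.
Then μ = -82.8 − (-1.645)·37.754 = -20.700.

μ = -20.700, σ = 37.754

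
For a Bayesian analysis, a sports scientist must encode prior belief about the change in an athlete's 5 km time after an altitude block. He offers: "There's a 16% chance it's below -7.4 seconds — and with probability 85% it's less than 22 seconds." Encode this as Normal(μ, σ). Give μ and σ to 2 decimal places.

μ = 7.00, σ = 14.48

The p-quantile of Normal(μ,σ) is μ + z_p·σ, with z_{0.16} = -0.9945 and z_{0.85} = 1.036.
Eliminate σ: μ = (z₂·x₁ − z₁·x₂)/(z₂ − z₁) = (1.036·-7.4 − (-0.9945)·22)/2.031 = 7.00.
Then σ = (x₂ − x₁)/(z₂ − z₁) = (22 − -7.4)/2.031 = 14.48.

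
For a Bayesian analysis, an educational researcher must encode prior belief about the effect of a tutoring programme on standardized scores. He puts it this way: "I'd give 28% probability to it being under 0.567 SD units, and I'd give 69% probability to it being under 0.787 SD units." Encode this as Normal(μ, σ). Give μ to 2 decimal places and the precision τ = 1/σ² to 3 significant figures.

For Normal(μ,σ), the p-quantile is μ + z_p·σ. Here z_{0.28} = -0.5828, z_{0.69} = 0.4959.
So 0.567 = μ − 0.5828σ and 0.787 = μ + 0.4959σ.
Subtracting: σ = (0.787 − 0.567)/(0.4959 − (-0.5828)) = 0.20.
Then μ = 0.567 − (-0.5828)·0.20 = 0.69.
Precision τ = 1/σ² = 1/0.204² = 24.

μ = 0.69, τ = 24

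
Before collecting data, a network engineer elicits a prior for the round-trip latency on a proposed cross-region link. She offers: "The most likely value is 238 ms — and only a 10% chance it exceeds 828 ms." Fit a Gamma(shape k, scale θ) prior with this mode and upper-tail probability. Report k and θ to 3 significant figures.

k ≈ 2.2, θ ≈ 198

Gamma(k,θ) with k>1 has mode (k−1)θ, so θ = 238/(k−1).
Need P(X < 828) = 0.9 with θ tied to k this way. Start at k = 2, θ = 238: P(X<828) ≈ 0.862.
Too low — raise k to concentrate. Iterating converges to k ≈ 2.2.
Then θ = 238/(2.2−1) ≈ 198.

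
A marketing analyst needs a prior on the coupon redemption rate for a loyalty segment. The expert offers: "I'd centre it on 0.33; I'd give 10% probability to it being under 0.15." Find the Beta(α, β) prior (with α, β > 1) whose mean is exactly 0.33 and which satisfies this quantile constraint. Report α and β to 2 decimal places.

With mean 0.33 fixed, write α = 0.33s, β = 0.67s where s = α+β.
Need P(θ < 0.15) = 0.1 under Beta(0.33s, 0.67s). Normal approximation: (q−m)/√(m(1−m)/s) ≈ z_{0.1} = -1.28, so s ≈ 0.33·0.67·(-1.28)²/(0.15−0.33)² = 11.2.
At s = 11.2: P(θ<0.15) ≈ 0.081. Adjusting to match 0.1 gives s ≈ 9.67.
So α = 0.33·9.67 ≈ 3.19, β = 0.67·9.67 ≈ 6.48.

α ≈ 3.19, β ≈ 6.48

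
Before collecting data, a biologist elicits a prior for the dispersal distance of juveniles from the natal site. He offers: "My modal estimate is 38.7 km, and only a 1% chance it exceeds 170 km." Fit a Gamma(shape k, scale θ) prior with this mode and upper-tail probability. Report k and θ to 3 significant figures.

Gamma(k,θ) with k>1 has mode (k−1)θ, so θ = 38.7/(k−1).
Need P(X < 170) = 0.99 with θ tied to k this way. Start at k = 2, θ = 38.7: P(X<170) ≈ 0.933.
Too low — raise k to concentrate. Iterating converges to k ≈ 2.86.
Then θ = 38.7/(2.86−1) ≈ 20.8.

k ≈ 2.86, θ ≈ 20.8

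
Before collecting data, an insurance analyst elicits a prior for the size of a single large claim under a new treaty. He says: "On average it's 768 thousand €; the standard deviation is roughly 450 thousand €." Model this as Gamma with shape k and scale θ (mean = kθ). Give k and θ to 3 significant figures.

For Gamma(k, scale θ): mean = kθ, variance = kθ², so CV = 1/√k.
CV = SD/mean = 450/768 = 0.5859, hence k = 1/CV² = 2.91.
Then θ = mean/k = 768/2.91 = 264.

k ≈ 2.91, θ ≈ 264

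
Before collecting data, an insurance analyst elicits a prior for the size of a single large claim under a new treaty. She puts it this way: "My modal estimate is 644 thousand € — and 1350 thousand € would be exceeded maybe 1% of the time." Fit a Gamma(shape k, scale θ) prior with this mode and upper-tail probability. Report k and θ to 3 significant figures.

Gamma(k,θ) with k>1 has mode (k−1)θ, so θ = 644/(k−1).
Need P(X < 1350) = 0.99 with θ tied to k this way. Start at k = 2, θ = 644: P(X<1350) ≈ 0.619.
Too low — raise k to concentrate. Iterating converges to k ≈ 9.88.
Then θ = 644/(9.88−1) ≈ 72.5.

k ≈ 9.88, θ ≈ 72.5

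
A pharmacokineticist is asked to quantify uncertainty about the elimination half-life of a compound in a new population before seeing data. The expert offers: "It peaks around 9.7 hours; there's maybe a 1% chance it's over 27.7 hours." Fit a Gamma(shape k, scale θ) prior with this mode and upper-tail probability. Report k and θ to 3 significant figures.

Gamma(k,θ) with k>1 has mode (k−1)θ, so θ = 9.7/(k−1).
Need P(X < 27.7) = 0.99 with θ tied to k this way. Start at k = 2, θ = 9.7: P(X<27.7) ≈ 0.778.
Too low — raise k to concentrate. Iterating converges to k ≈ 5.14.
Then θ = 9.7/(5.14−1) ≈ 2.34.

k ≈ 5.14, θ ≈ 2.34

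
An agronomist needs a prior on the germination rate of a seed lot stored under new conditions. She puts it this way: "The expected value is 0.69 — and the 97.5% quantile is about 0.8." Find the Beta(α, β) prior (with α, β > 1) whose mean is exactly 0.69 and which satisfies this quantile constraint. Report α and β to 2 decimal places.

α ≈ 41.02, β ≈ 18.43

With mean 0.69 fixed, write α = 0.69s, β = 0.31s where s = α+β.
Need P(θ < 0.8) = 0.975 under Beta(0.69s, 0.31s). Normal approximation: (q−m)/√(m(1−m)/s) ≈ z_{0.975} = 1.96, so s ≈ 0.69·0.31·(1.96)²/(0.8−0.69)² = 67.9.
At s = 67.9: P(θ<0.8) ≈ 0.982. Adjusting to match 0.975 gives s ≈ 59.44.
So α = 0.69·59.44 ≈ 41.02, β = 0.31·59.44 ≈ 18.43.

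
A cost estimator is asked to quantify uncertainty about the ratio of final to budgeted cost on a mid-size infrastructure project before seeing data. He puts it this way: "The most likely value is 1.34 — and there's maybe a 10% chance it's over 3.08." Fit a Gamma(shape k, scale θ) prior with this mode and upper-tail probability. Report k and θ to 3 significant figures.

Gamma(k,θ) with k>1 has mode (k−1)θ, so θ = 1.34/(k−1).
Need P(X < 3.08) = 0.9 with θ tied to k this way. Start at k = 2, θ = 1.34: P(X<3.08) ≈ 0.669.
Too low — raise k to concentrate. Iterating converges to k ≈ 3.78.
Then θ = 1.34/(3.78−1) ≈ 0.483.

k ≈ 3.78, θ ≈ 0.483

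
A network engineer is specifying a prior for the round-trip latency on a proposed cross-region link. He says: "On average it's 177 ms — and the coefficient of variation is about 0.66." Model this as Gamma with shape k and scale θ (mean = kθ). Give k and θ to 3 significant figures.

k ≈ 2.3, θ ≈ 77.1

For Gamma(k, scale θ): mean = kθ, variance = kθ², so CV = 1/√k.
CV = 0.66, hence k = 1/CV² = 2.3.
Then θ = mean/k = 177/2.3 = 77.1.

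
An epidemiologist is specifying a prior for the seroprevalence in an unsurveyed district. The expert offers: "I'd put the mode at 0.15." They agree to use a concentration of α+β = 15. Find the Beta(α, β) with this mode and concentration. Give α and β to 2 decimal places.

α = 2.95, β = 12.05

For α,β > 1 the Beta mode is (α−1)/(α+β−2). With α+β = 15, the mode is (α−1)/13.
Set (α−1)/13 = 0.15 → α = 1 + 0.15·13 = 2.95.
β = 15 − α = 12.05.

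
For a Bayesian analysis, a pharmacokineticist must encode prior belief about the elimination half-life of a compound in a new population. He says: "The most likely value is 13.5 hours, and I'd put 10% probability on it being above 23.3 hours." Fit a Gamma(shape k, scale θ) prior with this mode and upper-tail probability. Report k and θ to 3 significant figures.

Gamma(k,θ) with k>1 has mode (k−1)θ, so θ = 13.5/(k−1).
Need P(X < 23.3) = 0.9 with θ tied to k this way. Start at k = 2, θ = 13.5: P(X<23.3) ≈ 0.515.
Too low — raise k to concentrate. Iterating converges to k ≈ 7.37.
Then θ = 13.5/(7.37−1) ≈ 2.12.

k ≈ 7.37, θ ≈ 2.12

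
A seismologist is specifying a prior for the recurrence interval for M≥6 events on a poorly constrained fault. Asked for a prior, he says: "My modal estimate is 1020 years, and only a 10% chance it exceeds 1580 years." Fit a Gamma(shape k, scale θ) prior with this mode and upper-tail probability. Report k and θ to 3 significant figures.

Gamma(k,θ) with k>1 has mode (k−1)θ, so θ = 1020/(k−1).
Need P(X < 1580) = 0.9 with θ tied to k this way. Start at k = 2, θ = 1020: P(X<1580) ≈ 0.458.
Too low — raise k to concentrate. Iterating converges to k ≈ 10.8.
Then θ = 1020/(10.8−1) ≈ 104.

k ≈ 10.8, θ ≈ 104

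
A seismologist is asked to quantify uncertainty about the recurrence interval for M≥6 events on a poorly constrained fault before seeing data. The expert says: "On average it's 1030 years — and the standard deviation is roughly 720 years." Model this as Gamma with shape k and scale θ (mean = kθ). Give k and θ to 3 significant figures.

For Gamma(k, scale θ): mean = kθ, variance = kθ², so CV = 1/√k.
CV = SD/mean = 720/1030 = 0.699, hence k = 1/CV² = 2.05.
Then θ = mean/k = 1030/2.05 = 503.

k ≈ 2.05, θ ≈ 503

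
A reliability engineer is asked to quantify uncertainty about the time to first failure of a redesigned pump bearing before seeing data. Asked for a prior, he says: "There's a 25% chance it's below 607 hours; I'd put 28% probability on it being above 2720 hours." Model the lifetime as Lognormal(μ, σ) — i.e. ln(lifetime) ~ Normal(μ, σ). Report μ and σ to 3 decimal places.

If T ~ Lognormal(μ,σ) then ln T ~ Normal(μ,σ), so the p-quantile of ln T is μ + z_p·σ.
ln(607) = 6.409 and ln(2720) = 7.908; z_{0.25} = -0.6745, z_{0.72} = 0.5828.
σ = (7.908 − 6.409)/(0.5828 − (-0.6745)) = 1.193.
μ = 6.409 − (-0.6745)·1.193 = 7.213.

μ ≈ 7.213, σ ≈ 1.193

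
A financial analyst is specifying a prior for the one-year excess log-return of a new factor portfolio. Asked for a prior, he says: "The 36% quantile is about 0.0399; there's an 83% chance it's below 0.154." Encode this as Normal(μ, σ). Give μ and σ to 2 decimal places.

For Normal(μ,σ), the p-quantile is μ + z_p·σ. Here z_{0.36} = -0.3585, z_{0.83} = 0.9542.
So 0.0399 = μ − 0.3585σ and 0.154 = μ + 0.9542σ.
Subtracting: σ = (0.154 − 0.0399)/(0.9542 − (-0.3585)) = 0.09.
Then μ = 0.0399 − (-0.3585)·0.09 = 0.07.

μ = 0.07, σ = 0.09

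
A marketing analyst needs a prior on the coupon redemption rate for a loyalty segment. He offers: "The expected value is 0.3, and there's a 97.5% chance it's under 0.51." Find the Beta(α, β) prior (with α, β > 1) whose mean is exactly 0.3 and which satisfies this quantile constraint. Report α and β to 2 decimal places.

With mean 0.3 fixed, write α = 0.3s, β = 0.7s where s = α+β.
Need P(θ < 0.51) = 0.975 under Beta(0.3s, 0.7s). Normal approximation: (q−m)/√(m(1−m)/s) ≈ z_{0.975} = 1.96, so s ≈ 0.3·0.7·(1.96)²/(0.51−0.3)² = 18.3.
At s = 18.3: P(θ<0.51) ≈ 0.969. Adjusting to match 0.975 gives s ≈ 20.38.
So α = 0.3·20.38 ≈ 6.11, β = 0.7·20.38 ≈ 14.27.

α ≈ 6.11, β ≈ 14.27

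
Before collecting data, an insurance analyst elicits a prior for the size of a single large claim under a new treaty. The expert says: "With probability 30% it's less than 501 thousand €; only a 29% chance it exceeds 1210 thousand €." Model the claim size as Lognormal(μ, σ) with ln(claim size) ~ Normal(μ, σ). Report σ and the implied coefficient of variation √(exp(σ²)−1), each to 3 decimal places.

σ ≈ 0.818, CV ≈ 0.976

If T ~ Lognormal(μ,σ) then ln T ~ Normal(μ,σ), so the p-quantile of ln T is μ + z_p·σ.
ln(501) = 6.217 and ln(1210) = 7.098; z_{0.3} = -0.5244, z_{0.71} = 0.5534.
σ = (7.098 − 6.217)/(0.5534 − (-0.5244)) = 0.818.
μ = 6.217 − (-0.5244)·0.818 = 6.646.
CV = √(exp(σ²)−1) = √(exp(0.6693)−1) = 0.976.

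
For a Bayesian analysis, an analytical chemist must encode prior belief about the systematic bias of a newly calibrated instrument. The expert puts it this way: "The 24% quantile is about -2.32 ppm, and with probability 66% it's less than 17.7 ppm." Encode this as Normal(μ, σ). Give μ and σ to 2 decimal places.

μ = 10.32, σ = 17.89

For Normal(μ,σ), the p-quantile is μ + z_p·σ. Here z_{0.24} = -0.7063, z_{0.66} = 0.4125.
So -2.32 = μ − 0.7063σ and 17.7 = μ + 0.4125σ.
Subtracting: σ = (17.7 − -2.32)/(0.4125 − (-0.7063)) = 17.89.
Then μ = -2.32 − (-0.7063)·17.89 = 10.32.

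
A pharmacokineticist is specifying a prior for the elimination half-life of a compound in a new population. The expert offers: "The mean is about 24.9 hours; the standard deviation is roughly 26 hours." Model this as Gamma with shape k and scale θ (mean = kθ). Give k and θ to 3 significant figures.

For Gamma(k, scale θ): mean = kθ, variance = kθ², so CV = 1/√k.
CV = SD/mean = 26/24.9 = 1.044, hence k = 1/CV² = 0.917.
Then θ = mean/k = 24.9/0.917 = 27.1.

k ≈ 0.917, θ ≈ 27.1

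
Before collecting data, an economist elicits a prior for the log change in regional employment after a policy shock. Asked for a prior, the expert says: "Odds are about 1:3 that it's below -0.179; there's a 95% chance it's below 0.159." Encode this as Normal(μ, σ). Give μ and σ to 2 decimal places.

The p-quantile of Normal(μ,σ) is μ + z_p·σ, with z_{0.25} = -0.6745 and z_{0.95} = 1.645.
Eliminate σ: μ = (z₂·x₁ − z₁·x₂)/(z₂ − z₁) = (1.645·-0.179 − (-0.6745)·0.159)/2.319 = -0.08.
Then σ = (x₂ − x₁)/(z₂ − z₁) = (0.159 − -0.179)/2.319 = 0.15.

μ = -0.08, σ = 0.15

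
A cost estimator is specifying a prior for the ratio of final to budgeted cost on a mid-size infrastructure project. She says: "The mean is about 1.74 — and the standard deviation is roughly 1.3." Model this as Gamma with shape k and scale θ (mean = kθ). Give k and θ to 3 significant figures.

For Gamma(k, scale θ): mean = kθ, variance = kθ², so CV = 1/√k.
CV = SD/mean = 1.3/1.74 = 0.7471, hence k = 1/CV² = 1.79.
Then θ = mean/k = 1.74/1.79 = 0.971.

k ≈ 1.79, θ ≈ 0.971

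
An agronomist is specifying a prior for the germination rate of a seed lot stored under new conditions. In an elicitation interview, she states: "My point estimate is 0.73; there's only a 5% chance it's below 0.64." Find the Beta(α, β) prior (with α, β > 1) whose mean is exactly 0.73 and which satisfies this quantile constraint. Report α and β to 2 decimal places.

α ≈ 51.49, β ≈ 19.04

With mean 0.73 fixed, write α = 0.73s, β = 0.27s where s = α+β.
Need P(θ < 0.64) = 0.05 under Beta(0.73s, 0.27s). Normal approximation: (q−m)/√(m(1−m)/s) ≈ z_{0.05} = -1.64, so s ≈ 0.73·0.27·(-1.64)²/(0.64−0.73)² = 65.8.
At s = 65.8: P(θ<0.64) ≈ 0.056. Adjusting to match 0.05 gives s ≈ 70.53.
So α = 0.73·70.53 ≈ 51.49, β = 0.27·70.53 ≈ 19.04.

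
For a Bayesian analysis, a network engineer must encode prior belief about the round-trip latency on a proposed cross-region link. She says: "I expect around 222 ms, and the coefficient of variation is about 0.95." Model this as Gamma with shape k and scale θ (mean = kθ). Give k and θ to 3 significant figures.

For Gamma(k, scale θ): mean = kθ, variance = kθ², so CV = 1/√k.
CV = 0.95, hence k = 1/CV² = 1.11.
Then θ = mean/k = 222/1.11 = 200.

k ≈ 1.11, θ ≈ 200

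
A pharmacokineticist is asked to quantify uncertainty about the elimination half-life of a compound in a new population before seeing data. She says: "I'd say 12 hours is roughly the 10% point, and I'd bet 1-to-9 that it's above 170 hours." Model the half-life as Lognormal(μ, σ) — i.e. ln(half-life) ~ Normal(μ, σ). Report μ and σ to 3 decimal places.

If T ~ Lognormal(μ,σ) then ln T ~ Normal(μ,σ), so the p-quantile of ln T is μ + z_p·σ.
ln(12) = 2.485 and ln(170) = 5.136; z_{0.1} = -1.282, z_{0.9} = 1.282.
σ = (5.136 − 2.485)/(1.282 − (-1.282)) = 1.034.
μ = 2.485 − (-1.282)·1.034 = 3.810.

μ ≈ 3.810, σ ≈ 1.034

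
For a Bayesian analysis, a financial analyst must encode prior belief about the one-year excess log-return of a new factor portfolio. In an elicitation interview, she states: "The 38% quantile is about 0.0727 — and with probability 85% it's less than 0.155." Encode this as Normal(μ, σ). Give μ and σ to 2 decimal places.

For Normal(μ,σ), the p-quantile is μ + z_p·σ. Here z_{0.38} = -0.3055, z_{0.85} = 1.036.
So 0.0727 = μ − 0.3055σ and 0.155 = μ + 1.036σ.
Subtracting: σ = (0.155 − 0.0727)/(1.036 − (-0.3055)) = 0.06.
Then μ = 0.0727 − (-0.3055)·0.06 = 0.09.

μ = 0.09, σ = 0.06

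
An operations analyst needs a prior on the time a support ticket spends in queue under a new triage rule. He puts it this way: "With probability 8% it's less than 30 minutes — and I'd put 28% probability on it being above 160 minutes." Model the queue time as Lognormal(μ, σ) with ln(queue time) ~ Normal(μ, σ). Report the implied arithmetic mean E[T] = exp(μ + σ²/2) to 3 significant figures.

E[T] ≈ 140 minutes

If T ~ Lognormal(μ,σ) then ln T ~ Normal(μ,σ), so the p-quantile of ln T is μ + z_p·σ.
ln(30) = 3.401 and ln(160) = 5.075; z_{0.08} = -1.405, z_{0.72} = 0.5828.
σ = (5.075 − 3.401)/(0.5828 − (-1.405)) = 0.842.
μ = 3.401 − (-1.405)·0.842 = 4.584.
E[T] = exp(μ + σ²/2) = exp(4.584 + 0.3545) = 140 minutes.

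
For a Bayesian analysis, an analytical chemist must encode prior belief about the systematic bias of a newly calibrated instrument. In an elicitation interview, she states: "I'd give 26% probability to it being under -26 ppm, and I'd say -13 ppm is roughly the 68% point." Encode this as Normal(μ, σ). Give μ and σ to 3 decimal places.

μ = -18.472, σ = 11.701

For Normal(μ,σ), the p-quantile is μ + z_p·σ. Here z_{0.26} = -0.6433, z_{0.68} = 0.4677.
So -26 = μ − 0.6433σ and -13 = μ + 0.4677σ.
Subtracting: σ = (-13 − -26)/(0.4677 − (-0.6433)) = 11.701.
Then μ = -26 − (-0.6433)·11.701 = -18.472.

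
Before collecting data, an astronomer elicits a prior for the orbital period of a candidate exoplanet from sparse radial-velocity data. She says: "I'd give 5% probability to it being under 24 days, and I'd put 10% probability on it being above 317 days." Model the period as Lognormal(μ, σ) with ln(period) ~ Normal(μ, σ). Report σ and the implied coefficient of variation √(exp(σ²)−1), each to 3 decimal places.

σ ≈ 0.882, CV ≈ 1.085

If T ~ Lognormal(μ,σ) then ln T ~ Normal(μ,σ), so the p-quantile of ln T is μ + z_p·σ.
ln(24) = 3.178 and ln(317) = 5.759; z_{0.05} = -1.645, z_{0.9} = 1.282.
σ = (5.759 − 3.178)/(1.282 − (-1.645)) = 0.882.
μ = 3.178 − (-1.645)·0.882 = 4.629.
CV = √(exp(σ²)−1) = √(exp(0.7778)−1) = 1.085.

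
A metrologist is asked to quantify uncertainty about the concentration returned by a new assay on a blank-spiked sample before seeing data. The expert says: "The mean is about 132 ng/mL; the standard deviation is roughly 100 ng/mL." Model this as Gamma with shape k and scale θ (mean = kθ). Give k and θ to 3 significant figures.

k ≈ 1.74, θ ≈ 75.8

For Gamma(k, scale θ): mean = kθ, variance = kθ², so CV = 1/√k.
CV = SD/mean = 100/132 = 0.7576, hence k = 1/CV² = 1.74.
Then θ = mean/k = 132/1.74 = 75.8.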